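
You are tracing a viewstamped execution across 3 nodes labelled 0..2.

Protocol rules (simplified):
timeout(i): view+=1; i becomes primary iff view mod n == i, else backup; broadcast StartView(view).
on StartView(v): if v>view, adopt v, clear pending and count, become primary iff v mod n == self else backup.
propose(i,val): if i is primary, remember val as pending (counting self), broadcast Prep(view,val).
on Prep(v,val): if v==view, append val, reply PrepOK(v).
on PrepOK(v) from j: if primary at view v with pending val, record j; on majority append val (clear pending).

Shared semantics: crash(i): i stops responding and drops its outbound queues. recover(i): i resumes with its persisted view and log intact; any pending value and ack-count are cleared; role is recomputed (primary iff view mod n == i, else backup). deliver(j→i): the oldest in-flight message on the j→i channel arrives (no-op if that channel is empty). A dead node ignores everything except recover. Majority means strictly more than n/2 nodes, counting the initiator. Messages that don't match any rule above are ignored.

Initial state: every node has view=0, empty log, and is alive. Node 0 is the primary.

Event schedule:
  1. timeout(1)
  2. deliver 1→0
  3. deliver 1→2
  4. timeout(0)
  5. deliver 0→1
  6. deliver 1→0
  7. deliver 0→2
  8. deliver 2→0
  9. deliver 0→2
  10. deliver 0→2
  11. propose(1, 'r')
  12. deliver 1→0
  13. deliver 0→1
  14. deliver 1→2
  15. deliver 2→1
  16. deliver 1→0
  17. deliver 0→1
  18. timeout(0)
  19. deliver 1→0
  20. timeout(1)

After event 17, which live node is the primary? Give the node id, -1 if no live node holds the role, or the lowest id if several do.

step 1 timeout(1): 1={prim,v=1,log=-}
step 2 deliver 1→0: 0={back,v=1,log=-}
step 3 deliver 1→2: 2={back,v=1,log=-}
step 4 timeout(0): 0={back,v=2,log=-}
step 5 deliver 0→1: 1={back,v=2,log=-}
step 6 deliver 1→0: —
step 7 deliver 0→2: 2={prim,v=2,log=-}
step 8 deliver 2→0: —
step 9 deliver 0→2: —
step 10 deliver 0→2: —
step 11 propose(1,'r'): —
step 12 deliver 1→0: —
step 13 deliver 0→1: —
step 14 deliver 1→2: —
step 15 deliver 2→1: —
step 16 deliver 1→0: —
step 17 deliver 0→1: —

2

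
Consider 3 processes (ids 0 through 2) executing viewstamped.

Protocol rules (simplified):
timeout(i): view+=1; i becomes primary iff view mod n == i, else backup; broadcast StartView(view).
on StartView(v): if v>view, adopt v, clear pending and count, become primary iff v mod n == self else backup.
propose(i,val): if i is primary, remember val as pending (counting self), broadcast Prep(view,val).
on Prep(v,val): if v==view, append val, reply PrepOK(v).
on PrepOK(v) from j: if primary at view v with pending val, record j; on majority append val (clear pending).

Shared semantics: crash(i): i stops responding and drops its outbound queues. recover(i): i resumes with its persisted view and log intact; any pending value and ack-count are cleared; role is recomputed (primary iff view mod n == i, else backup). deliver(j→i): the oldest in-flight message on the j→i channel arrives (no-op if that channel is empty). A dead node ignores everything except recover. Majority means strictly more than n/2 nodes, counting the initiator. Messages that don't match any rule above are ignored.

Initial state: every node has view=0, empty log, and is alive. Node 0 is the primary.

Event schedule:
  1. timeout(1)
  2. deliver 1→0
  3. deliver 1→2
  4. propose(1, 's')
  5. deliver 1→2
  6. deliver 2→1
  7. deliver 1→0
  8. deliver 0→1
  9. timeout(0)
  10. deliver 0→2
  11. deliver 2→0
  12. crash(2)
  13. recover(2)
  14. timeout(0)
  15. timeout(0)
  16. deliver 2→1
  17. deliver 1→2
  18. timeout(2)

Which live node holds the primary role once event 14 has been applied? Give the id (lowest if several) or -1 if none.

step 1 timeout(1): 1={prim,v=1,log=-}
step 2 deliver 1→0: 0={back,v=1,log=-}
step 3 deliver 1→2: 2={back,v=1,log=-}
step 4 propose(1,'s'): —
step 5 deliver 1→2: 2={back,v=1,log=s}
step 6 deliver 2→1: 1={prim,v=1,log=s}
step 7 deliver 1→0: 0={back,v=1,log=s}
step 8 deliver 0→1: —
step 9 timeout(0): 0={back,v=2,log=s}
step 10 deliver 0→2: 2={prim,v=2,log=s}
step 11 deliver 2→0: —
step 12 crash(2): 2={✗prim,v=2,log=s}
step 13 recover(2): 2={prim,v=2,log=s}
step 14 timeout(0): 0={prim,v=3,log=s}

0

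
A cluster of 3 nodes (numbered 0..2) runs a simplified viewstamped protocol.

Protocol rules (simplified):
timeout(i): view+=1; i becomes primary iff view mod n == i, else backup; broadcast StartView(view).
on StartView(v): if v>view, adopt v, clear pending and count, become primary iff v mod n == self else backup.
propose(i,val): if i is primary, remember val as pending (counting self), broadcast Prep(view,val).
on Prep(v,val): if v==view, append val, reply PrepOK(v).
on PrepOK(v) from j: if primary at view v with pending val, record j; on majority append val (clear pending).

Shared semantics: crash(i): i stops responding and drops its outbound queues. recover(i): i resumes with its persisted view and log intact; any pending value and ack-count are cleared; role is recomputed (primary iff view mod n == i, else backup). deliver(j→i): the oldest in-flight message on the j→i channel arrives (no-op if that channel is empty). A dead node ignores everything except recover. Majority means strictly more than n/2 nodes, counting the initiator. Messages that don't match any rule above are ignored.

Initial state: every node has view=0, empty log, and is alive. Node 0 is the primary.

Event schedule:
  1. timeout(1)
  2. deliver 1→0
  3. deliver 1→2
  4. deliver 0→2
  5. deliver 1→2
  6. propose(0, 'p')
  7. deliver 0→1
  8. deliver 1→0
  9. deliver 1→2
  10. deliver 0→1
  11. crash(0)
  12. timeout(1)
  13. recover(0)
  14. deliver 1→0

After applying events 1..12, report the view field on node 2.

1

e1 timeout(1): 1[prim,v=1,-]
e2 deliver 1→0: 0[back,v=1,-]
e3 deliver 1→2: 2[back,v=1,-]
e4 deliver 0→2: ·
e5 deliver 1→2: ·
e6 propose(0,'p'): ·
e7 deliver 0→1: ·
e8 deliver 1→0: ·
e9 deliver 1→2: ·
e10 deliver 0→1: ·
e11 crash(0): 0[✗back,v=1,-]
e12 timeout(1): 1[back,v=2,-]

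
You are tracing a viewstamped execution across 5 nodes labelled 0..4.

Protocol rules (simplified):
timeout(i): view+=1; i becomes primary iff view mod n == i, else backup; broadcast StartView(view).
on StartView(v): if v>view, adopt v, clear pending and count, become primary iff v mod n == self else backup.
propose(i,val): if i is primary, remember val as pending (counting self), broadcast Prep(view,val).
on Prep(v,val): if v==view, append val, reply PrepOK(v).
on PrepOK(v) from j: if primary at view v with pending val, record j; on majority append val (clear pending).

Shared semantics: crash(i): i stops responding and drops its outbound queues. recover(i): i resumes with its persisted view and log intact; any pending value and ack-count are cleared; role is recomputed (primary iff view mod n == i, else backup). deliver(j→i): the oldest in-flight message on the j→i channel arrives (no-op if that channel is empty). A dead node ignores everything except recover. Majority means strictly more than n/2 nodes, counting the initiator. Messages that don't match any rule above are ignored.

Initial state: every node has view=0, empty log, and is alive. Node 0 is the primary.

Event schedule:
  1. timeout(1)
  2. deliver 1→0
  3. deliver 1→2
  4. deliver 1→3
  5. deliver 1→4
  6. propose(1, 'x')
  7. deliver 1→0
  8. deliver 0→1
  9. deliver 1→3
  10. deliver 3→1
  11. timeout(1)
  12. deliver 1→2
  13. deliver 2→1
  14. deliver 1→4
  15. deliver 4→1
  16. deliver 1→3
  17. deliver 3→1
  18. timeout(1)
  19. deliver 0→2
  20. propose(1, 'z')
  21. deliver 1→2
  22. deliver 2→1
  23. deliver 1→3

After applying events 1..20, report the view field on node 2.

1

e1 timeout(1): 1[prim,v=1,-]
e2 deliver 1→0: 0[back,v=1,-]
e3 deliver 1→2: 2[back,v=1,-]
e4 deliver 1→3: 3[back,v=1,-]
e5 deliver 1→4: 4[back,v=1,-]
e6 propose(1,'x'): ·
e7 deliver 1→0: 0[back,v=1,x]
e8 deliver 0→1: ·
e9 deliver 1→3: 3[back,v=1,x]
e10 deliver 3→1: 1[prim,v=1,x]
e11 timeout(1): 1[back,v=2,x]
e12 deliver 1→2: 2[back,v=1,x]
e13 deliver 2→1: ·
e14 deliver 1→4: 4[back,v=1,x]
e15 deliver 4→1: ·
e16 deliver 1→3: 3[back,v=2,x]
e17 deliver 3→1: ·
e18 timeout(1): 1[back,v=3,x]
e19 deliver 0→2: ·
e20 propose(1,'z'): ·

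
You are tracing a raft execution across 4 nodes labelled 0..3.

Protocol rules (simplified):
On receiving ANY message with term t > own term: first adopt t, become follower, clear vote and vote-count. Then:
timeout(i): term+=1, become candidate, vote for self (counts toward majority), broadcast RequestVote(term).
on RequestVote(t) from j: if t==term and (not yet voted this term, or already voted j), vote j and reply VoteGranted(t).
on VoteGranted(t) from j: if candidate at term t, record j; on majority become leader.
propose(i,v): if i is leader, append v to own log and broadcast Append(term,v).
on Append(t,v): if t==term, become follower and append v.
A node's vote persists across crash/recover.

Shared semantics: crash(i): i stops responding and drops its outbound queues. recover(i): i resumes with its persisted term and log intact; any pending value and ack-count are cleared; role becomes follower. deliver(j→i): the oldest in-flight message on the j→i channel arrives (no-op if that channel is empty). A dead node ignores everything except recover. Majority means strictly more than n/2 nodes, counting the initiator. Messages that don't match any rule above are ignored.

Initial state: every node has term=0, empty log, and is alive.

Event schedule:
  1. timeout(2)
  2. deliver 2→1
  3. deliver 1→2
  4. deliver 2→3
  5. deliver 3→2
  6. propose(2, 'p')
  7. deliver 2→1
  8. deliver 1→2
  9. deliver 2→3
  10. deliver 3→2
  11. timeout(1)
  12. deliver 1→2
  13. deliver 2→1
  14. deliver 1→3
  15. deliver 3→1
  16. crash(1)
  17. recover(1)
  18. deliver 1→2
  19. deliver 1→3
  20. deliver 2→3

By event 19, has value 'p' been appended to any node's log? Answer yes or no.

step 1 timeout(2): 2={cand,t=1,log=-}
step 2 deliver 2→1: 1={foll,t=1,log=-}
step 3 deliver 1→2: —
step 4 deliver 2→3: 3={foll,t=1,log=-}
step 5 deliver 3→2: 2={lead,t=1,log=-}
step 6 propose(2,'p'): 2={lead,t=1,log=p}
step 7 deliver 2→1: 1={foll,t=1,log=p}
step 8 deliver 1→2: —
step 9 deliver 2→3: 3={foll,t=1,log=p}
step 10 deliver 3→2: —
step 11 timeout(1): 1={cand,t=2,log=p}
step 12 deliver 1→2: 2={foll,t=2,log=p}
step 13 deliver 2→1: —
step 14 deliver 1→3: 3={foll,t=2,log=p}
step 15 deliver 3→1: 1={lead,t=2,log=p}
step 16 crash(1): 1={✗lead,t=2,log=p}
step 17 recover(1): 1={foll,t=2,log=p}
step 18 deliver 1→2: —
step 19 deliver 1→3: —

yes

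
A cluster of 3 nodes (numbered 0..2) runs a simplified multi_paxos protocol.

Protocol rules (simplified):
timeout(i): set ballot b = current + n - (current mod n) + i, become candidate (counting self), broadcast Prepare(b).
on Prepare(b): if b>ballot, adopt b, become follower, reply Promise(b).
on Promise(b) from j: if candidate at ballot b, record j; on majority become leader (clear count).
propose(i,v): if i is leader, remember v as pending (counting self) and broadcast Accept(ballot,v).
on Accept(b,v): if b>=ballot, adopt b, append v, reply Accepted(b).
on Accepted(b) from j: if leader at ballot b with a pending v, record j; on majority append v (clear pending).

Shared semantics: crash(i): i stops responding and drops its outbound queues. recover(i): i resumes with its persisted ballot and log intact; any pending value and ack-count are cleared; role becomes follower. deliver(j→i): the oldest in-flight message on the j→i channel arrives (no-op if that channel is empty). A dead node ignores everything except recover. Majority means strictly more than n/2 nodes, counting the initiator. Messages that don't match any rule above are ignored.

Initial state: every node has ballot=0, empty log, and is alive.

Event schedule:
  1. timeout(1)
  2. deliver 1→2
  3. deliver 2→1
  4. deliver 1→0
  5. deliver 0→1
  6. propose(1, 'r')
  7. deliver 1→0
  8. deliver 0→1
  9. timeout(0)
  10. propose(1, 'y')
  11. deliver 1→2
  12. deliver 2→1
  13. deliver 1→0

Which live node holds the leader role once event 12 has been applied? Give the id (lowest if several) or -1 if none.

[1] timeout(1) → N1(cand b4 [-])
[2] deliver 1→2 → N2(foll b4 [-])
[3] deliver 2→1 → N1(lead b4 [-])
[4] deliver 1→0 → N0(foll b4 [-])
[5] deliver 0→1 → ∅
[6] propose(1,'r') → ∅
[7] deliver 1→0 → N0(foll b4 [r])
[8] deliver 0→1 → N1(lead b4 [r])
[9] timeout(0) → N0(cand b6 [r])
[10] propose(1,'y') → ∅
[11] deliver 1→2 → N2(foll b4 [r])
[12] deliver 2→1 → N1(lead b4 [r,y])

1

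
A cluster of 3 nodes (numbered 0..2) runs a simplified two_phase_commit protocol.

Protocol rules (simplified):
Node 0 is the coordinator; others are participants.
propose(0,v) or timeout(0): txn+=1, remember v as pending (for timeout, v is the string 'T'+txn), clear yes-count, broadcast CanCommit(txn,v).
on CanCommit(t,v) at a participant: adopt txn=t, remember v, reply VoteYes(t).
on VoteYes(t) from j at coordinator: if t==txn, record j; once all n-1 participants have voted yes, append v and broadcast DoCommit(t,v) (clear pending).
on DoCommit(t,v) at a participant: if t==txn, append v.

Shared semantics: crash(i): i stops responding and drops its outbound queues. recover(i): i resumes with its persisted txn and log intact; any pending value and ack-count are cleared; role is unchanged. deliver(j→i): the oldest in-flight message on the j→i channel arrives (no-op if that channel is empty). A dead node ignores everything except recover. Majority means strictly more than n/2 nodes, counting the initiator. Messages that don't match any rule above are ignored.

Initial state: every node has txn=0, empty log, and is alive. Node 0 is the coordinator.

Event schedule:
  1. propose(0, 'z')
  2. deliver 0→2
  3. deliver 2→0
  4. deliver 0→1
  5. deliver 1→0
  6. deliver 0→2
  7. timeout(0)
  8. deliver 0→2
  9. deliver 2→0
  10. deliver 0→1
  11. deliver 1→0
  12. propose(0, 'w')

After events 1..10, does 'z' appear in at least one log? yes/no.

yes

[1] propose(0,'z') → N0(coor t1 [-])
[2] deliver 0→2 → N2(part t1 [-])
[3] deliver 2→0 → ∅
[4] deliver 0→1 → N1(part t1 [-])
[5] deliver 1→0 → N0(coor t1 [z])
[6] deliver 0→2 → N2(part t1 [z])
[7] timeout(0) → N0(coor t2 [z])
[8] deliver 0→2 → N2(part t2 [z])
[9] deliver 2→0 → ∅
[10] deliver 0→1 → N1(part t1 [z])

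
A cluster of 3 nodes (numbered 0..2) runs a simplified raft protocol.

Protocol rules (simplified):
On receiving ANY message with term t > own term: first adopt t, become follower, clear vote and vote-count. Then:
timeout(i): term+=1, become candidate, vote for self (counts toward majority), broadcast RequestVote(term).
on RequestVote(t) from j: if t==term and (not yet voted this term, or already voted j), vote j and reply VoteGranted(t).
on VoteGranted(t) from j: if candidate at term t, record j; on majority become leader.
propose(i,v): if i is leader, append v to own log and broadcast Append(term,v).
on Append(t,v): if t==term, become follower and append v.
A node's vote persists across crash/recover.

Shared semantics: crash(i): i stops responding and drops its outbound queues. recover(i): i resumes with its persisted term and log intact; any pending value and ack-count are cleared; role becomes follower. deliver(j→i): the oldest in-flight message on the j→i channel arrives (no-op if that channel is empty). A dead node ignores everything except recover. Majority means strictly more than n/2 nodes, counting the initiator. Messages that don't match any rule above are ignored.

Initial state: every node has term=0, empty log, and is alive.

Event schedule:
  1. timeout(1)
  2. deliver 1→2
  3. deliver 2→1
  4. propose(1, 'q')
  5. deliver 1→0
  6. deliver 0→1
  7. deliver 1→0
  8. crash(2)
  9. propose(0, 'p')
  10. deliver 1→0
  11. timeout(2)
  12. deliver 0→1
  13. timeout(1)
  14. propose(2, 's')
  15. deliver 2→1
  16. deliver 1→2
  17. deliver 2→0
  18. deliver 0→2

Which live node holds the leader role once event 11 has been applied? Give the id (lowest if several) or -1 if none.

step 1 timeout(1): 1={cand,t=1,log=-}
step 2 deliver 1→2: 2={foll,t=1,log=-}
step 3 deliver 2→1: 1={lead,t=1,log=-}
step 4 propose(1,'q'): 1={lead,t=1,log=q}
step 5 deliver 1→0: 0={foll,t=1,log=-}
step 6 deliver 0→1: —
step 7 deliver 1→0: 0={foll,t=1,log=q}
step 8 crash(2): 2={✗foll,t=1,log=-}
step 9 propose(0,'p'): —
step 10 deliver 1→0: —
step 11 timeout(2): —

1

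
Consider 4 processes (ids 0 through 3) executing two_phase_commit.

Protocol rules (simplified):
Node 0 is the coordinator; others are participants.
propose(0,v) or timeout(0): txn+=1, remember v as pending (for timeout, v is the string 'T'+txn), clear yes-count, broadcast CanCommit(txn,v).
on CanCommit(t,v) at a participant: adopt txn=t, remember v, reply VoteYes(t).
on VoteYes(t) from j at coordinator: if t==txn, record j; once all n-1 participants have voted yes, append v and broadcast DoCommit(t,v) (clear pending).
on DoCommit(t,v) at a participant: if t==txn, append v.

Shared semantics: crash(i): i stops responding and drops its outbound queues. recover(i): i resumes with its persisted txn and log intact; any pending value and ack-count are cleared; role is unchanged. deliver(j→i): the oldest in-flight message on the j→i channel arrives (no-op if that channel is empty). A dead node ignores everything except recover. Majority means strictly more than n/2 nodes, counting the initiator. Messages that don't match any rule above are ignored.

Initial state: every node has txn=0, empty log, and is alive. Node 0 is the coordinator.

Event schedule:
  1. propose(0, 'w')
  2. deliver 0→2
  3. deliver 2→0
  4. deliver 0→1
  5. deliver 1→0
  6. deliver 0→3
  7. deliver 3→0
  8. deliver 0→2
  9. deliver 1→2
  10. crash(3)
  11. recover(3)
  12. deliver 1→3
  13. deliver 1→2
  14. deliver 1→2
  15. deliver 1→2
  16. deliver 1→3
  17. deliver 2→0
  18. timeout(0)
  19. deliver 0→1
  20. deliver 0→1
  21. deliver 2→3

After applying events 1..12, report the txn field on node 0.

1

1. propose(0,'w'):  <0:coor t1 ->
2. deliver 0→2:  <2:part t1 ->
3. deliver 2→0:  nop
4. deliver 0→1:  <1:part t1 ->
5. deliver 1→0:  nop
6. deliver 0→3:  <3:part t1 ->
7. deliver 3→0:  <0:coor t1 w>
8. deliver 0→2:  <2:part t1 w>
9. deliver 1→2:  nop
10. crash(3):  <3:✗part t1 ->
11. recover(3):  <3:part t1 ->
12. deliver 1→3:  nop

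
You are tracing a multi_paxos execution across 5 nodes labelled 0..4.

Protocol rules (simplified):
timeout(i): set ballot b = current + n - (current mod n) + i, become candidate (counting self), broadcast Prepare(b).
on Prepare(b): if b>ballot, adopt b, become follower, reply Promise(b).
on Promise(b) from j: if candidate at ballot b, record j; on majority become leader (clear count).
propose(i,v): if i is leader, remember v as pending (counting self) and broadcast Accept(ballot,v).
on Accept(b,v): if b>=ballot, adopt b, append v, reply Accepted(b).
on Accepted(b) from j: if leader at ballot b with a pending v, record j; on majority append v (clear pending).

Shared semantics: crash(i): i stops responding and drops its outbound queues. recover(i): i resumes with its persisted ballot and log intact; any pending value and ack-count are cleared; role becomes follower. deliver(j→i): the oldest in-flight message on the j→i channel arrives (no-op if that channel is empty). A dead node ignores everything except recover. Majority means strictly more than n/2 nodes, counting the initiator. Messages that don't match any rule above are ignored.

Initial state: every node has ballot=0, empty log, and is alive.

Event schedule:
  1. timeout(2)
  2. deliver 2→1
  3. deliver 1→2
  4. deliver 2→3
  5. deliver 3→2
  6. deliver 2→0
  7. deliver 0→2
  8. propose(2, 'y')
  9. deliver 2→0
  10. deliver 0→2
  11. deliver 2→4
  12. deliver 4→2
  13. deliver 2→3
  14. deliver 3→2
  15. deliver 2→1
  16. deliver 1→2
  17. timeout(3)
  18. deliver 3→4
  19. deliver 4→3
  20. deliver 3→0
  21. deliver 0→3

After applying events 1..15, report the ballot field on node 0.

step 1 timeout(2): 2={cand,b=7,log=-}
step 2 deliver 2→1: 1={foll,b=7,log=-}
step 3 deliver 1→2: —
step 4 deliver 2→3: 3={foll,b=7,log=-}
step 5 deliver 3→2: 2={lead,b=7,log=-}
step 6 deliver 2→0: 0={foll,b=7,log=-}
step 7 deliver 0→2: —
step 8 propose(2,'y'): —
step 9 deliver 2→0: 0={foll,b=7,log=y}
step 10 deliver 0→2: —
step 11 deliver 2→4: 4={foll,b=7,log=-}
step 12 deliver 4→2: —
step 13 deliver 2→3: 3={foll,b=7,log=y}
step 14 deliver 3→2: 2={lead,b=7,log=y}
step 15 deliver 2→1: 1={foll,b=7,log=y}

7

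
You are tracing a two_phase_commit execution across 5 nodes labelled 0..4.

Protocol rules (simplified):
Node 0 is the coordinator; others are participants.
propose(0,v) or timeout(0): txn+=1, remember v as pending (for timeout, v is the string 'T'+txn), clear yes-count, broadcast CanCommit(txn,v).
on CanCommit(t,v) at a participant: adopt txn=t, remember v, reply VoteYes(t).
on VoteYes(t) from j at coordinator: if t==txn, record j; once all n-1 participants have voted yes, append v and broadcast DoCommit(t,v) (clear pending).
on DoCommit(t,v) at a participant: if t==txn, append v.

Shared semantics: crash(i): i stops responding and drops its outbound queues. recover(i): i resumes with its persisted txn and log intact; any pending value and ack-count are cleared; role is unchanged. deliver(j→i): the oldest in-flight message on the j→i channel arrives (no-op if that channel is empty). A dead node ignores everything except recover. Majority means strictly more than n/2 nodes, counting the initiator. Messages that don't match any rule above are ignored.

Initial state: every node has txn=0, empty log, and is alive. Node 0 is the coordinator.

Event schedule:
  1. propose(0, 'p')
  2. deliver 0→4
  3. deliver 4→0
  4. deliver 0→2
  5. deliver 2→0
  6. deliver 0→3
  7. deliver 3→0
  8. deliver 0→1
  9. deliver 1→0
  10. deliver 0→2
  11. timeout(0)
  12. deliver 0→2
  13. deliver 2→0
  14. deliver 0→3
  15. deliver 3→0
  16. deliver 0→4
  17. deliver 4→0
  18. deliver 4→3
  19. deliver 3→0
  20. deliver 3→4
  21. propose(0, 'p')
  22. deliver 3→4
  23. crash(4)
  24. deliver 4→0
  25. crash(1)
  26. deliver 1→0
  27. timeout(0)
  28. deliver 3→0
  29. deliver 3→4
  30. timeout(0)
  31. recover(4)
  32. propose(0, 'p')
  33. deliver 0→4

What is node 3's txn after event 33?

step 1 propose(0,'p'): 0={coor,t=1,log=-}
step 2 deliver 0→4: 4={part,t=1,log=-}
step 3 deliver 4→0: —
step 4 deliver 0→2: 2={part,t=1,log=-}
step 5 deliver 2→0: —
step 6 deliver 0→3: 3={part,t=1,log=-}
step 7 deliver 3→0: —
step 8 deliver 0→1: 1={part,t=1,log=-}
step 9 deliver 1→0: 0={coor,t=1,log=p}
step 10 deliver 0→2: 2={part,t=1,log=p}
step 11 timeout(0): 0={coor,t=2,log=p}
step 12 deliver 0→2: 2={part,t=2,log=p}
step 13 deliver 2→0: —
step 14 deliver 0→3: 3={part,t=1,log=p}
step 15 deliver 3→0: —
step 16 deliver 0→4: 4={part,t=1,log=p}
step 17 deliver 4→0: —
step 18 deliver 4→3: —
step 19 deliver 3→0: —
step 20 deliver 3→4: —
step 21 propose(0,'p'): 0={coor,t=3,log=p}
step 22 deliver 3→4: —
step 23 crash(4): 4={✗part,t=1,log=p}
step 24 deliver 4→0: —
step 25 crash(1): 1={✗part,t=1,log=-}
step 26 deliver 1→0: —
step 27 timeout(0): 0={coor,t=4,log=p}
step 28 deliver 3→0: —
step 29 deliver 3→4: —
step 30 timeout(0): 0={coor,t=5,log=p}
step 31 recover(4): 4={part,t=1,log=p}
step 32 propose(0,'p'): 0={coor,t=6,log=p}
step 33 deliver 0→4: 4={part,t=2,log=p}

1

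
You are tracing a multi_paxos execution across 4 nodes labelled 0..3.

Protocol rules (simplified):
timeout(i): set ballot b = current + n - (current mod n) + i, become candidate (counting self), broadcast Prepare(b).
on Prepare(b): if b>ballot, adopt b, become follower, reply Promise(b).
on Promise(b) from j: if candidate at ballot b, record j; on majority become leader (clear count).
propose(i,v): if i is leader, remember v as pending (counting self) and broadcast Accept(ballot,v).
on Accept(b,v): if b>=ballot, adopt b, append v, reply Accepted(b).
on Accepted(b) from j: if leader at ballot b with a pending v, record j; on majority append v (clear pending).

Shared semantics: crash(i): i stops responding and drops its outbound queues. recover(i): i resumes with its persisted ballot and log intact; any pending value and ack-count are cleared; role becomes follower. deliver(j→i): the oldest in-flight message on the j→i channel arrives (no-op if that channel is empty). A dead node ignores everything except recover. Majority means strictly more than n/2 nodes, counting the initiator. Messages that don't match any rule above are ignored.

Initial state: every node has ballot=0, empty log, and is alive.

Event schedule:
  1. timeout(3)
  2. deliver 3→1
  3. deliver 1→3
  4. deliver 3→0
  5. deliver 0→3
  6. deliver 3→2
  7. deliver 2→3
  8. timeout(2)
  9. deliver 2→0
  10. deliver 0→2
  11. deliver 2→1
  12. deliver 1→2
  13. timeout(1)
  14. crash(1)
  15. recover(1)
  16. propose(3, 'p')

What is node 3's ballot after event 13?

7

1. timeout(3):  <3:cand b7 ->
2. deliver 3→1:  <1:foll b7 ->
3. deliver 1→3:  nop
4. deliver 3→0:  <0:foll b7 ->
5. deliver 0→3:  <3:lead b7 ->
6. deliver 3→2:  <2:foll b7 ->
7. deliver 2→3:  nop
8. timeout(2):  <2:cand b10 ->
9. deliver 2→0:  <0:foll b10 ->
10. deliver 0→2:  nop
11. deliver 2→1:  <1:foll b10 ->
12. deliver 1→2:  <2:lead b10 ->
13. timeout(1):  <1:cand b13 ->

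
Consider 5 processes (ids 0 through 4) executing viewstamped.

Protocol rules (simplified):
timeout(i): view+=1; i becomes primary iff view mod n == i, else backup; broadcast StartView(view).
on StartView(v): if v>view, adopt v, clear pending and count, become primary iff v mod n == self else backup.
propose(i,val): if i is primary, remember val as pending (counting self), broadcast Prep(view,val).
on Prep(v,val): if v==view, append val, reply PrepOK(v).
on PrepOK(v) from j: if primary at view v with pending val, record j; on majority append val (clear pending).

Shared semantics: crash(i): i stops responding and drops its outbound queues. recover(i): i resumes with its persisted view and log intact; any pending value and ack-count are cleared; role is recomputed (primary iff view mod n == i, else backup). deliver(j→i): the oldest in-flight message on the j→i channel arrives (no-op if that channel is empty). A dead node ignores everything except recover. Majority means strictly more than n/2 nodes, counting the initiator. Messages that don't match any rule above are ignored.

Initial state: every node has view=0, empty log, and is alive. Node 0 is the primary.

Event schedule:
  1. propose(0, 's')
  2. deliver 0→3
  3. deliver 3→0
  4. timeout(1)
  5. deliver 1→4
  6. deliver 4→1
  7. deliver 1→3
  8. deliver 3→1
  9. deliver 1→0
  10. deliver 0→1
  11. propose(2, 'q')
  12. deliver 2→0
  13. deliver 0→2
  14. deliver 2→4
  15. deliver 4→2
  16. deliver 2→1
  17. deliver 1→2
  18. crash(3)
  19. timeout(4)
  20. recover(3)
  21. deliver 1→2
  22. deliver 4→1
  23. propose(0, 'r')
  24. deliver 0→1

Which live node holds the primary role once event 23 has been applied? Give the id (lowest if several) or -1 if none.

-1

step 1 propose(0,'s'): —
step 2 deliver 0→3: 3={back,v=0,log=s}
step 3 deliver 3→0: —
step 4 timeout(1): 1={prim,v=1,log=-}
step 5 deliver 1→4: 4={back,v=1,log=-}
step 6 deliver 4→1: —
step 7 deliver 1→3: 3={back,v=1,log=s}
step 8 deliver 3→1: —
step 9 deliver 1→0: 0={back,v=1,log=-}
step 10 deliver 0→1: —
step 11 propose(2,'q'): —
step 12 deliver 2→0: —
step 13 deliver 0→2: 2={back,v=0,log=s}
step 14 deliver 2→4: —
step 15 deliver 4→2: —
step 16 deliver 2→1: —
step 17 deliver 1→2: 2={back,v=1,log=s}
step 18 crash(3): 3={✗back,v=1,log=s}
step 19 timeout(4): 4={back,v=2,log=-}
step 20 recover(3): 3={back,v=1,log=s}
step 21 deliver 1→2: —
step 22 deliver 4→1: 1={back,v=2,log=-}
step 23 propose(0,'r'): —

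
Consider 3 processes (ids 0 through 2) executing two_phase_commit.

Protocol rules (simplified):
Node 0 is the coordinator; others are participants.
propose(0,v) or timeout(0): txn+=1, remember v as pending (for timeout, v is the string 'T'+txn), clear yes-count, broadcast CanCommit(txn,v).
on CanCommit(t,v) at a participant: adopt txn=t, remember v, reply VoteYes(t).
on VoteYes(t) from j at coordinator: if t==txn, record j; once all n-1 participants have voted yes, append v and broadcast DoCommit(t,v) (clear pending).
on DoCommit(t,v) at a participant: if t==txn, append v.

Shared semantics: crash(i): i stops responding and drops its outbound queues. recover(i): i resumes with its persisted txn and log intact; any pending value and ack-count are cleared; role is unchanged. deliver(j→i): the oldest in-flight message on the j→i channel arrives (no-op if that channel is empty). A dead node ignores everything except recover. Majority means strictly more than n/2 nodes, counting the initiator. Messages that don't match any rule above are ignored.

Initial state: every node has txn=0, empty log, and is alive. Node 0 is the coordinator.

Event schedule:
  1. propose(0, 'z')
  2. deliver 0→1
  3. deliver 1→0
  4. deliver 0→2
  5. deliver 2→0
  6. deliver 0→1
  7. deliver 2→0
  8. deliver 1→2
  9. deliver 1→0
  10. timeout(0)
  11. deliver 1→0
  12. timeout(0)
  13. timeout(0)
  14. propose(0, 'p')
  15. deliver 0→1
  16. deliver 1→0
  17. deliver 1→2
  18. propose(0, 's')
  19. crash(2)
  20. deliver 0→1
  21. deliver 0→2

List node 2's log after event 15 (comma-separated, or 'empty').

empty

step 1 propose(0,'z'): 0={coor,t=1,log=-}
step 2 deliver 0→1: 1={part,t=1,log=-}
step 3 deliver 1→0: —
step 4 deliver 0→2: 2={part,t=1,log=-}
step 5 deliver 2→0: 0={coor,t=1,log=z}
step 6 deliver 0→1: 1={part,t=1,log=z}
step 7 deliver 2→0: —
step 8 deliver 1→2: —
step 9 deliver 1→0: —
step 10 timeout(0): 0={coor,t=2,log=z}
step 11 deliver 1→0: —
step 12 timeout(0): 0={coor,t=3,log=z}
step 13 timeout(0): 0={coor,t=4,log=z}
step 14 propose(0,'p'): 0={coor,t=5,log=z}
step 15 deliver 0→1: 1={part,t=2,log=z}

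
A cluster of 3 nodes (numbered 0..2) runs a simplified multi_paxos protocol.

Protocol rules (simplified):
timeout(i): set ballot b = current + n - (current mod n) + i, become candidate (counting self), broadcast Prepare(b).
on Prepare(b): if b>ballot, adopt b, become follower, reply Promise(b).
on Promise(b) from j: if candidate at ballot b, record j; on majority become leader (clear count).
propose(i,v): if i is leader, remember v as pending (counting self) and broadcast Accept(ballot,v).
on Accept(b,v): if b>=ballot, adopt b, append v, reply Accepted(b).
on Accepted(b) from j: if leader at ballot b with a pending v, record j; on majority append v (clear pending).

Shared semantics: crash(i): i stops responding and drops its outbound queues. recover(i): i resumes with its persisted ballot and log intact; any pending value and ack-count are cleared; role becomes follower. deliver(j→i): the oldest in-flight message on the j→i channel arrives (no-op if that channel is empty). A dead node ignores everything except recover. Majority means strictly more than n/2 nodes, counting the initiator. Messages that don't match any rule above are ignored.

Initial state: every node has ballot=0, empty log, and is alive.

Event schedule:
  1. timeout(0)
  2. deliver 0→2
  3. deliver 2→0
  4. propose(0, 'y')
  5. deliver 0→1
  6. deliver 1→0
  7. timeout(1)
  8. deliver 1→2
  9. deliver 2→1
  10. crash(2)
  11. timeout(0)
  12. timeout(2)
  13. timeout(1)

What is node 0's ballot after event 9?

step 1 timeout(0): 0={cand,b=3,log=-}
step 2 deliver 0→2: 2={foll,b=3,log=-}
step 3 deliver 2→0: 0={lead,b=3,log=-}
step 4 propose(0,'y'): —
step 5 deliver 0→1: 1={foll,b=3,log=-}
step 6 deliver 1→0: —
step 7 timeout(1): 1={cand,b=7,log=-}
step 8 deliver 1→2: 2={foll,b=7,log=-}
step 9 deliver 2→1: 1={lead,b=7,log=-}

3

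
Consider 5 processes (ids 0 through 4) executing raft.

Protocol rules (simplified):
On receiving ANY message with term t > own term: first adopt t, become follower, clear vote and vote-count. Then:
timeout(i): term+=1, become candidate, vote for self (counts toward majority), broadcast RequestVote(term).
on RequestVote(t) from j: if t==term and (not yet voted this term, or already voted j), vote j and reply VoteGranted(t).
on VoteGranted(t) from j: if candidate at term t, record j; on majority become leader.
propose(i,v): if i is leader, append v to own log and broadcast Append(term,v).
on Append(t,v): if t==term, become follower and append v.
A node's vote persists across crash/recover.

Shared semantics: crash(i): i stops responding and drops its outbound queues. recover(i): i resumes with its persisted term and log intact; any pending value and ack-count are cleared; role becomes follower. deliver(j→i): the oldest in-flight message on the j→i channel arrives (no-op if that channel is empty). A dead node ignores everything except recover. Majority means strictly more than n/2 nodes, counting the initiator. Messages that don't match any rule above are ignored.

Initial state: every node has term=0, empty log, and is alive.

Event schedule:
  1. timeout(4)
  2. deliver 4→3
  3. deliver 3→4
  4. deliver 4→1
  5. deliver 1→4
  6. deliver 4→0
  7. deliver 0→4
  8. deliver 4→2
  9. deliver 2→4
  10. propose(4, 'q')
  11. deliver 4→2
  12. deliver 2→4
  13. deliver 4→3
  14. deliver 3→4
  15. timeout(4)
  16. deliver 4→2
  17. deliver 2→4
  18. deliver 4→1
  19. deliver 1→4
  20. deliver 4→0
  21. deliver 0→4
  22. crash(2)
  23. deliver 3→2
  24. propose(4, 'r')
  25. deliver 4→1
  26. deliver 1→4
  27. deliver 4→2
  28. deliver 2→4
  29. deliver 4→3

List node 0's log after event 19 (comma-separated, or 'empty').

after 1 — timeout(4): n4:cand/t1/[-]
after 2 — deliver 4→3: n3:foll/t1/[-]
after 3 — deliver 3→4: ·
after 4 — deliver 4→1: n1:foll/t1/[-]
after 5 — deliver 1→4: n4:lead/t1/[-]
after 6 — deliver 4→0: n0:foll/t1/[-]
after 7 — deliver 0→4: ·
after 8 — deliver 4→2: n2:foll/t1/[-]
after 9 — deliver 2→4: ·
after 10 — propose(4,'q'): n4:lead/t1/[q]
after 11 — deliver 4→2: n2:foll/t1/[q]
after 12 — deliver 2→4: ·
after 13 — deliver 4→3: n3:foll/t1/[q]
after 14 — deliver 3→4: ·
after 15 — timeout(4): n4:cand/t2/[q]
after 16 — deliver 4→2: n2:foll/t2/[q]
after 17 — deliver 2→4: ·
after 18 — deliver 4→1: n1:foll/t1/[q]
after 19 — deliver 1→4: ·

empty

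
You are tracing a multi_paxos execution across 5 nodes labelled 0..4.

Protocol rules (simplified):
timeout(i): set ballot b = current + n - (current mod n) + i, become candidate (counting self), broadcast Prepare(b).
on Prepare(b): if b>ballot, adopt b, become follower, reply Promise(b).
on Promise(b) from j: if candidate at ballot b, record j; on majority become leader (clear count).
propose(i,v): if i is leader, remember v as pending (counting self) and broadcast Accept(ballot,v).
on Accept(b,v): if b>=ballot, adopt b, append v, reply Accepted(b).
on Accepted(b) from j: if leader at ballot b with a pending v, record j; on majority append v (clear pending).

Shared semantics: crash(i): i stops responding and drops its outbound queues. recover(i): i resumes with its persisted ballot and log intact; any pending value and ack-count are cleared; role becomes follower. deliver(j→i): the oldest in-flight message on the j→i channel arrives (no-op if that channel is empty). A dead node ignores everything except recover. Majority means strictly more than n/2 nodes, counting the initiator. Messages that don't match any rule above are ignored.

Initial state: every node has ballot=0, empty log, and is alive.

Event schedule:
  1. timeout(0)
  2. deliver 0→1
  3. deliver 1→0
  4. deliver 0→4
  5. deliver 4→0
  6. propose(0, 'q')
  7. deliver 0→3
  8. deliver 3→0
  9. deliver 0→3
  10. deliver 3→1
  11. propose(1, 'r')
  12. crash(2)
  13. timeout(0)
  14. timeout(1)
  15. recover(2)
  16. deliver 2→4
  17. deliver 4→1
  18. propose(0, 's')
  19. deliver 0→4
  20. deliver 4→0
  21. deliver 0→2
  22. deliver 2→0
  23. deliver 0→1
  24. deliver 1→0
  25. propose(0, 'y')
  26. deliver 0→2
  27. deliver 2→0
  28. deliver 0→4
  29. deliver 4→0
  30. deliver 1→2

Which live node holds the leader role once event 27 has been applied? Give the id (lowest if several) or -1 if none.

-1

1. timeout(0):  <0:cand b5 ->
2. deliver 0→1:  <1:foll b5 ->
3. deliver 1→0:  nop
4. deliver 0→4:  <4:foll b5 ->
5. deliver 4→0:  <0:lead b5 ->
6. propose(0,'q'):  nop
7. deliver 0→3:  <3:foll b5 ->
8. deliver 3→0:  nop
9. deliver 0→3:  <3:foll b5 q>
10. deliver 3→1:  nop
11. propose(1,'r'):  nop
12. crash(2):  <2:✗foll b0 ->
13. timeout(0):  <0:cand b10 ->
14. timeout(1):  <1:cand b11 ->
15. recover(2):  <2:foll b0 ->
16. deliver 2→4:  nop
17. deliver 4→1:  nop
18. propose(0,'s'):  nop
19. deliver 0→4:  <4:foll b5 q>
20. deliver 4→0:  nop
21. deliver 0→2:  <2:foll b5 ->
22. deliver 2→0:  nop
23. deliver 0→1:  nop
24. deliver 1→0:  <0:foll b11 ->
25. propose(0,'y'):  nop
26. deliver 0→2:  <2:foll b5 q>
27. deliver 2→0:  nop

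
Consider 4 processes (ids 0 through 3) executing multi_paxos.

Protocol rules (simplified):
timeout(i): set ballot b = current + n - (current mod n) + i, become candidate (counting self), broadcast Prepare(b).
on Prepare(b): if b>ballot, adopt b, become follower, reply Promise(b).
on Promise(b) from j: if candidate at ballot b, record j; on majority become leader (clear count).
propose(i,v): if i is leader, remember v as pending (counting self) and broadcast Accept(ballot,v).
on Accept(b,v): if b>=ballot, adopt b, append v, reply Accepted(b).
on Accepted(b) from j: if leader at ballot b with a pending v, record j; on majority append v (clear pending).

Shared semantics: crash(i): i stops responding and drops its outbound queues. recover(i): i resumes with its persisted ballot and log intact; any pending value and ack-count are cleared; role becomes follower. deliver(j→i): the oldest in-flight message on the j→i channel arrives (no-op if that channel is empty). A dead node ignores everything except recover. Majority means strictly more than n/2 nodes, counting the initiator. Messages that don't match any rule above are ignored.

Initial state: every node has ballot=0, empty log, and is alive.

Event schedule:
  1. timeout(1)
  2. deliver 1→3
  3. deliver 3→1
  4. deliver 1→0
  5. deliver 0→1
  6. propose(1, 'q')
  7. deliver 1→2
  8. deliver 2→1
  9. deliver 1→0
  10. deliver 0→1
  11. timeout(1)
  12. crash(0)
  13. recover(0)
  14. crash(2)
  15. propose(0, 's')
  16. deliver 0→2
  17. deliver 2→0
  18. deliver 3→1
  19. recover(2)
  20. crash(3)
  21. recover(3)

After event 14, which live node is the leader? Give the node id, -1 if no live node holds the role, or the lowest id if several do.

e1 timeout(1): 1[cand,b=5,-]
e2 deliver 1→3: 3[foll,b=5,-]
e3 deliver 3→1: ·
e4 deliver 1→0: 0[foll,b=5,-]
e5 deliver 0→1: 1[lead,b=5,-]
e6 propose(1,'q'): ·
e7 deliver 1→2: 2[foll,b=5,-]
e8 deliver 2→1: ·
e9 deliver 1→0: 0[foll,b=5,q]
e10 deliver 0→1: ·
e11 timeout(1): 1[cand,b=9,-]
e12 crash(0): 0[✗foll,b=5,q]
e13 recover(0): 0[foll,b=5,q]
e14 crash(2): 2[✗foll,b=5,-]

-1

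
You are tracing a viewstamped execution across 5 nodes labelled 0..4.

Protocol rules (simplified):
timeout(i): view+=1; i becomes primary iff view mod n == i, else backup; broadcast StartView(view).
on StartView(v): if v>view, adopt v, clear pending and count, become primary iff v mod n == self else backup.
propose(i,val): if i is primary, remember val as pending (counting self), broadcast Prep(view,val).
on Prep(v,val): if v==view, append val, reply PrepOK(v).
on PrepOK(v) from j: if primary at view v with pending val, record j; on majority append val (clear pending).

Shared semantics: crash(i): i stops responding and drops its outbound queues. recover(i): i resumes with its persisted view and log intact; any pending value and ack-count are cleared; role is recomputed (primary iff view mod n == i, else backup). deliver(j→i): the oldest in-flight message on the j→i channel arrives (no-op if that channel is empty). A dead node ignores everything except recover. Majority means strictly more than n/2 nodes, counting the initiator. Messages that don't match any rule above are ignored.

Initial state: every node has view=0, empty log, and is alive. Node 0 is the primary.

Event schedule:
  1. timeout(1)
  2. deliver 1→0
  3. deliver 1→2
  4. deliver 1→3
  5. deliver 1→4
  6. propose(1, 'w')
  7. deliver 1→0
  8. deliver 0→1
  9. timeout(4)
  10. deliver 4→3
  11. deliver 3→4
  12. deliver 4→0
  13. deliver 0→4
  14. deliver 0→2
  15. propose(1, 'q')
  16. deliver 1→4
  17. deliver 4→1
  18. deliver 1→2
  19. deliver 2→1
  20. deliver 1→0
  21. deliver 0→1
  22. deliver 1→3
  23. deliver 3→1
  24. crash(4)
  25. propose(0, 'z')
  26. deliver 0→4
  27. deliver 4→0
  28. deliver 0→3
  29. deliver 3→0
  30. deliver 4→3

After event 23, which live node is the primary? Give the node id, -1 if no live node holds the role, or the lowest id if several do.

e1 timeout(1): 1[prim,v=1,-]
e2 deliver 1→0: 0[back,v=1,-]
e3 deliver 1→2: 2[back,v=1,-]
e4 deliver 1→3: 3[back,v=1,-]
e5 deliver 1→4: 4[back,v=1,-]
e6 propose(1,'w'): ·
e7 deliver 1→0: 0[back,v=1,w]
e8 deliver 0→1: ·
e9 timeout(4): 4[back,v=2,-]
e10 deliver 4→3: 3[back,v=2,-]
e11 deliver 3→4: ·
e12 deliver 4→0: 0[back,v=2,w]
e13 deliver 0→4: ·
e14 deliver 0→2: ·
e15 propose(1,'q'): ·
e16 deliver 1→4: ·
e17 deliver 4→1: 1[back,v=2,-]
e18 deliver 1→2: 2[back,v=1,w]
e19 deliver 2→1: ·
e20 deliver 1→0: ·
e21 deliver 0→1: ·
e22 deliver 1→3: ·
e23 deliver 3→1: ·

-1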